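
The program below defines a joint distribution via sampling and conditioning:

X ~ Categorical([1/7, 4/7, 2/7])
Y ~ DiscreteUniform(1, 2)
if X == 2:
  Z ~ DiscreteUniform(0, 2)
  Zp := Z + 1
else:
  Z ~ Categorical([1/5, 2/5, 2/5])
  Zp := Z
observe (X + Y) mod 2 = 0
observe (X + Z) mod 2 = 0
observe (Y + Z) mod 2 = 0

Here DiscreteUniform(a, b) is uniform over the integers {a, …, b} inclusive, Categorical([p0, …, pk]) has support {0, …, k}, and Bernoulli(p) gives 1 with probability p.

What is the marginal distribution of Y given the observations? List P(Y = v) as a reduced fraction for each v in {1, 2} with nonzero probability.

P(Y=1) = 24/53, P(Y=2) = 29/53

Enumerate traces; 5 have nonzero weight after conditioning:
  (X=0, Y=2, Z=0) weight 1/70
  (X=0, Y=2, Z=2) weight 1/35
  (X=1, Y=1, Z=1) weight 4/35
  (X=2, Y=2, Z=0) weight 1/21
  (X=2, Y=2, Z=2) weight 1/21
Group by Y:
  weight(Y=1) = 4/35
  weight(Y=2) = 29/210
Total weight = 4/35 + 29/210 = 53/210
P(Y=1 | obs) = 4/35 / 53/210 = 24/53
P(Y=2 | obs) = 29/210 / 53/210 = 29/53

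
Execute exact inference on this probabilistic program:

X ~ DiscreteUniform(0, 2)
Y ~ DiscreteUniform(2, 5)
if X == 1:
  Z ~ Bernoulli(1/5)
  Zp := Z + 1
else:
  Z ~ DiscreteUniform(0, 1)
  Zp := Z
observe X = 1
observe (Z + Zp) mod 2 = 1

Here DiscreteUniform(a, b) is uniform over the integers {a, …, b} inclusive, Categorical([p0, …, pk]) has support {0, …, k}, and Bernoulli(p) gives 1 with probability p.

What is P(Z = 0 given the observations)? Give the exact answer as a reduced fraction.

P(Z = 0 | obs) = 4/5

Enumerate traces; 8 have nonzero weight after conditioning:
  (X=1, Y=2, Z=0) weight 1/15
  (X=1, Y=2, Z=1) weight 1/60
  (X=1, Y=3, Z=0) weight 1/15
  (X=1, Y=3, Z=1) weight 1/60
  (X=1, Y=4, Z=0) weight 1/15
  (X=1, Y=4, Z=1) weight 1/60
  (X=1, Y=5, Z=0) weight 1/15
  (X=1, Y=5, Z=1) weight 1/60
Group by Z:
  weight(Z=0) = 4/15
  weight(Z=1) = 1/15
Total weight = 4/15 + 1/15 = 1/3
P(Z=0 | obs) = 4/15 / 1/3 = 4/5
P(Z=1 | obs) = 1/15 / 1/3 = 1/5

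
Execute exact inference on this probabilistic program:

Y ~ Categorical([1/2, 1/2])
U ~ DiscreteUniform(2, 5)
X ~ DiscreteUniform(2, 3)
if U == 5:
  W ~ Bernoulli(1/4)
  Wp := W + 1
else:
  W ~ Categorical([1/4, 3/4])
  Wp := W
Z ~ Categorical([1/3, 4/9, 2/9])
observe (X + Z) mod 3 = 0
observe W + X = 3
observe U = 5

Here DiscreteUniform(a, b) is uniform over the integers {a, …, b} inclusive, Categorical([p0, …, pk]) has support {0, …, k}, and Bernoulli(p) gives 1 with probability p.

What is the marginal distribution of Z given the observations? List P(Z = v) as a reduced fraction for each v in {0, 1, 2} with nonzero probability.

Enumerate traces; 4 have nonzero weight after conditioning:
  (Y=0, U=5, X=2, W=1, Z=1) weight 1/144
  (Y=0, U=5, X=3, W=0, Z=0) weight 1/64
  (Y=1, U=5, X=2, W=1, Z=1) weight 1/144
  (Y=1, U=5, X=3, W=0, Z=0) weight 1/64
Group by Z:
  weight(Z=0) = 1/32
  weight(Z=1) = 1/72
Total weight = 1/32 + 1/72 = 13/288
P(Z=0 | obs) = 1/32 / 13/288 = 9/13
P(Z=1 | obs) = 1/72 / 13/288 = 4/13

P(Z=0) = 9/13, P(Z=1) = 4/13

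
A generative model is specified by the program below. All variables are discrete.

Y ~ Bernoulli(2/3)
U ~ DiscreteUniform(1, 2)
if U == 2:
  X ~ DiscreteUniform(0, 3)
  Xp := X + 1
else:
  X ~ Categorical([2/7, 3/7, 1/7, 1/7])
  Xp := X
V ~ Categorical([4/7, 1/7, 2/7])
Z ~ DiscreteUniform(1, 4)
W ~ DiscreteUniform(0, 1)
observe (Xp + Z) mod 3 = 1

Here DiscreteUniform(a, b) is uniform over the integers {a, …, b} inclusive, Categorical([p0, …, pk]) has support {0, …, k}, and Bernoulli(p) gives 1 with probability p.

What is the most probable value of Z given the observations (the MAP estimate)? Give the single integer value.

argmax_v P(Z = v | obs) = 3

Enumerate traces; 132 have nonzero weight after conditioning:
  (Y=0, U=1, X=0, V=0, Z=1, W=0) weight 1/294
  (Y=0, U=1, X=0, V=0, Z=1, W=1) weight 1/294
  (Y=0, U=1, X=0, V=0, Z=4, W=0) weight 1/294
  (Y=0, U=1, X=0, V=0, Z=4, W=1) weight 1/294
  (Y=0, U=1, X=0, V=1, Z=1, W=0) weight 1/1176
  (Y=0, U=1, X=0, V=1, Z=1, W=1) weight 1/1176
  (Y=0, U=1, X=0, V=1, Z=4, W=0) weight 1/1176
  (Y=0, U=1, X=0, V=1, Z=4, W=1) weight 1/1176
  (Y=0, U=1, X=1, V=0, Z=3, W=0) weight 1/196
  (Y=0, U=1, X=2, V=0, Z=2, W=0) weight 1/588
  … 122 more
Group by Z:
  weight(Z=1) = 19/224
  weight(Z=2) = 11/224
  weight(Z=3) = 13/112
  weight(Z=4) = 19/224
Total weight = 19/224 + 11/224 + 13/112 + 19/224 = 75/224
P(Z=1 | obs) = 19/224 / 75/224 = 19/75
P(Z=2 | obs) = 11/224 / 75/224 = 11/75
P(Z=3 | obs) = 13/112 / 75/224 = 26/75
P(Z=4 | obs) = 19/224 / 75/224 = 19/75
argmax = 3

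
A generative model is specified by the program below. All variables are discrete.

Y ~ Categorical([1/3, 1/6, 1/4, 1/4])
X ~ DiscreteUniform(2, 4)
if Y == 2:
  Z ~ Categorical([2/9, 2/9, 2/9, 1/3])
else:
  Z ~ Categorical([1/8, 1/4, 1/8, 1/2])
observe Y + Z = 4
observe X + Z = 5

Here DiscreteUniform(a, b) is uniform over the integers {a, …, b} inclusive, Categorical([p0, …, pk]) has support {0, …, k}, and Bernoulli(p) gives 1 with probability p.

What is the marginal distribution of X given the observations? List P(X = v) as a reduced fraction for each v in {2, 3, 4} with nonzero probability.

Enumerate traces; 3 have nonzero weight after conditioning:
  (Y=1, X=2, Z=3) weight 1/36
  (Y=2, X=3, Z=2) weight 1/54
  (Y=3, X=4, Z=1) weight 1/48
Group by X:
  weight(X=2) = 1/36
  weight(X=3) = 1/54
  weight(X=4) = 1/48
Total weight = 1/36 + 1/54 + 1/48 = 29/432
P(X=2 | obs) = 1/36 / 29/432 = 12/29
P(X=3 | obs) = 1/54 / 29/432 = 8/29
P(X=4 | obs) = 1/48 / 29/432 = 9/29

P(X=2) = 12/29, P(X=3) = 8/29, P(X=4) = 9/29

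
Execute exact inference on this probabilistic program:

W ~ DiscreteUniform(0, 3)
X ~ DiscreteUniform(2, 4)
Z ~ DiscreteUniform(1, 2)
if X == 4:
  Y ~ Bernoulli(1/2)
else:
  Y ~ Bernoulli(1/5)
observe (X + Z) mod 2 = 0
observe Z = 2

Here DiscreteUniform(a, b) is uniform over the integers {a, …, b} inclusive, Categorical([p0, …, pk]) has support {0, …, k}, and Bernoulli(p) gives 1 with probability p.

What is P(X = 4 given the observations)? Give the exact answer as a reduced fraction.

P(X = 4 | obs) = 1/2

Enumerate traces; 16 have nonzero weight after conditioning:
  (W=0, X=2, Z=2, Y=0) weight 1/30
  (W=0, X=2, Z=2, Y=1) weight 1/120
  (W=0, X=4, Z=2, Y=0) weight 1/48
  (W=0, X=4, Z=2, Y=1) weight 1/48
  (W=1, X=2, Z=2, Y=0) weight 1/30
  (W=1, X=2, Z=2, Y=1) weight 1/120
  (W=1, X=4, Z=2, Y=0) weight 1/48
  (W=1, X=4, Z=2, Y=1) weight 1/48
  … 8 more
Group by X:
  weight(X=2) = 1/6
  weight(X=4) = 1/6
Total weight = 1/6 + 1/6 = 1/3
P(X=2 | obs) = 1/6 / 1/3 = 1/2
P(X=4 | obs) = 1/6 / 1/3 = 1/2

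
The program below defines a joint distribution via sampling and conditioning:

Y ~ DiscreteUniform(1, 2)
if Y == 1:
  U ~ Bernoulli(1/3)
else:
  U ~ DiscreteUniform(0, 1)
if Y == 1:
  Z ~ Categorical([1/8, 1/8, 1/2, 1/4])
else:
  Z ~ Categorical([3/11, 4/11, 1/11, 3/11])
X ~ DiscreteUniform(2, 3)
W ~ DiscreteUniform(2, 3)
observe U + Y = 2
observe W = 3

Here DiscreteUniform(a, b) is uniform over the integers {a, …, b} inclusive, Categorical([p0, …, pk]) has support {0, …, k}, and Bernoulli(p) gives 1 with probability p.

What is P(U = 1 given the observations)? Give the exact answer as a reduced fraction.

Enumerate traces; 16 have nonzero weight after conditioning:
  (Y=1, U=1, Z=0, X=2, W=3) weight 1/192
  (Y=1, U=1, Z=0, X=3, W=3) weight 1/192
  (Y=1, U=1, Z=1, X=2, W=3) weight 1/192
  (Y=1, U=1, Z=1, X=3, W=3) weight 1/192
  (Y=1, U=1, Z=2, X=2, W=3) weight 1/48
  (Y=1, U=1, Z=2, X=3, W=3) weight 1/48
  (Y=1, U=1, Z=3, X=2, W=3) weight 1/96
  (Y=1, U=1, Z=3, X=3, W=3) weight 1/96
  (Y=2, U=0, Z=0, X=2, W=3) weight 3/176
  … 7 more
Group by U:
  weight(U=0) = 1/8
  weight(U=1) = 1/12
Total weight = 1/8 + 1/12 = 5/24
P(U=0 | obs) = 1/8 / 5/24 = 3/5
P(U=1 | obs) = 1/12 / 5/24 = 2/5

P(U = 1 | obs) = 2/5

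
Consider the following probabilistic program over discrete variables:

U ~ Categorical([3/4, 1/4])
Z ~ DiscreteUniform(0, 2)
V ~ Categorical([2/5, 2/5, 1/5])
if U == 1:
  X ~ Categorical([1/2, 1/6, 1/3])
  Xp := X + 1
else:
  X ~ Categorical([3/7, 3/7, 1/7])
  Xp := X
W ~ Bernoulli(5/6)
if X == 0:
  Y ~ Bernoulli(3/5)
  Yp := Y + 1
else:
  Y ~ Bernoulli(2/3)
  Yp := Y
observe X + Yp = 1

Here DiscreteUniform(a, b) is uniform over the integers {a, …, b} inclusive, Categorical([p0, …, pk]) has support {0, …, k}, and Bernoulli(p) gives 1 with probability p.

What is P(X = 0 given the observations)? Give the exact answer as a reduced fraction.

P(X = 0 | obs) = 90/151

Enumerate traces; 72 have nonzero weight after conditioning:
  (U=0, Z=0, V=0, X=0, W=0, Y=0) weight 1/350
  (U=0, Z=0, V=0, X=0, W=1, Y=0) weight 1/70
  (U=0, Z=0, V=0, X=1, W=0, Y=0) weight 1/420
  (U=0, Z=0, V=0, X=1, W=1, Y=0) weight 1/84
  (U=0, Z=0, V=1, X=0, W=0, Y=0) weight 1/350
  (U=0, Z=0, V=1, X=0, W=1, Y=0) weight 1/70
  (U=0, Z=0, V=1, X=1, W=0, Y=0) weight 1/420
  (U=0, Z=0, V=1, X=1, W=1, Y=0) weight 1/84
  … 64 more
Group by X:
  weight(X=0) = 5/28
  weight(X=1) = 61/504
Total weight = 5/28 + 61/504 = 151/504
P(X=0 | obs) = 5/28 / 151/504 = 90/151
P(X=1 | obs) = 61/504 / 151/504 = 61/151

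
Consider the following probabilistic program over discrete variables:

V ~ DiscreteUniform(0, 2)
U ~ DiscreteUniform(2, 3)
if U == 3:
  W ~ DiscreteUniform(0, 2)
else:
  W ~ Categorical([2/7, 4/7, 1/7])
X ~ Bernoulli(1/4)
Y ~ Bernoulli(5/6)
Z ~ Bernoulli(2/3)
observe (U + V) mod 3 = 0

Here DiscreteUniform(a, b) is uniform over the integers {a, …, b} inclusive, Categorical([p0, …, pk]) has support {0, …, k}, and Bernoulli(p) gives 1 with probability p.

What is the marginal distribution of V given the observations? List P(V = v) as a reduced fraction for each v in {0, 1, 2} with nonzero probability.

P(V=0) = 1/2, P(V=1) = 1/2

Enumerate traces; 48 have nonzero weight after conditioning:
  (V=0, U=3, W=0, X=0, Y=0, Z=0) weight 1/432
  (V=0, U=3, W=0, X=0, Y=0, Z=1) weight 1/216
  (V=0, U=3, W=0, X=0, Y=1, Z=0) weight 5/432
  (V=0, U=3, W=0, X=0, Y=1, Z=1) weight 5/216
  (V=0, U=3, W=0, X=1, Y=0, Z=0) weight 1/1296
  (V=0, U=3, W=0, X=1, Y=0, Z=1) weight 1/648
  (V=0, U=3, W=0, X=1, Y=1, Z=0) weight 5/1296
  (V=0, U=3, W=0, X=1, Y=1, Z=1) weight 5/648
  (V=1, U=2, W=0, X=0, Y=0, Z=0) weight 1/504
  … 39 more
Group by V:
  weight(V=0) = 1/6
  weight(V=1) = 1/6
Total weight = 1/6 + 1/6 = 1/3
P(V=0 | obs) = 1/6 / 1/3 = 1/2
P(V=1 | obs) = 1/6 / 1/3 = 1/2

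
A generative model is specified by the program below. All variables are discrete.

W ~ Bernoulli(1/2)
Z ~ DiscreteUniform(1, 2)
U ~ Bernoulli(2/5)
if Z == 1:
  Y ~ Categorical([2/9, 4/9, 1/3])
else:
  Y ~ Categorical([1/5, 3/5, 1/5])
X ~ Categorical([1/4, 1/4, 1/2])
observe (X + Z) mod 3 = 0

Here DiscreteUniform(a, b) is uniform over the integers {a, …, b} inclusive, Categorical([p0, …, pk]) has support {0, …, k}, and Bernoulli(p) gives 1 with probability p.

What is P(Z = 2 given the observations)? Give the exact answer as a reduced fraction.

Enumerate traces; 24 have nonzero weight after conditioning:
  (W=0, Z=1, U=0, Y=0, X=2) weight 1/60
  (W=0, Z=1, U=0, Y=1, X=2) weight 1/30
  (W=0, Z=1, U=0, Y=2, X=2) weight 1/40
  (W=0, Z=1, U=1, Y=0, X=2) weight 1/90
  (W=0, Z=1, U=1, Y=1, X=2) weight 1/45
  (W=0, Z=1, U=1, Y=2, X=2) weight 1/60
  (W=0, Z=2, U=0, Y=0, X=1) weight 3/400
  (W=0, Z=2, U=0, Y=1, X=1) weight 9/400
  … 16 more
Group by Z:
  weight(Z=1) = 1/4
  weight(Z=2) = 1/8
Total weight = 1/4 + 1/8 = 3/8
P(Z=1 | obs) = 1/4 / 3/8 = 2/3
P(Z=2 | obs) = 1/8 / 3/8 = 1/3

P(Z = 2 | obs) = 1/3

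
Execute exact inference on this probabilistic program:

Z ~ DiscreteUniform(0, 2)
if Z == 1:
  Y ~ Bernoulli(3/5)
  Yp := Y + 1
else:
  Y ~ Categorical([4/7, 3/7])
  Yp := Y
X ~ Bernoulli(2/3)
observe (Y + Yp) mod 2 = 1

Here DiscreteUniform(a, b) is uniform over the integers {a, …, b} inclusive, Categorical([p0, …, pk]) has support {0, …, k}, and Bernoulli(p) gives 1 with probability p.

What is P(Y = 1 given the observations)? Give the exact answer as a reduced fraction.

Enumerate traces; 4 have nonzero weight after conditioning:
  (Z=1, Y=0, X=0) weight 2/45
  (Z=1, Y=0, X=1) weight 4/45
  (Z=1, Y=1, X=0) weight 1/15
  (Z=1, Y=1, X=1) weight 2/15
Group by Y:
  weight(Y=0) = 2/15
  weight(Y=1) = 1/5
Total weight = 2/15 + 1/5 = 1/3
P(Y=0 | obs) = 2/15 / 1/3 = 2/5
P(Y=1 | obs) = 1/5 / 1/3 = 3/5

P(Y = 1 | obs) = 3/5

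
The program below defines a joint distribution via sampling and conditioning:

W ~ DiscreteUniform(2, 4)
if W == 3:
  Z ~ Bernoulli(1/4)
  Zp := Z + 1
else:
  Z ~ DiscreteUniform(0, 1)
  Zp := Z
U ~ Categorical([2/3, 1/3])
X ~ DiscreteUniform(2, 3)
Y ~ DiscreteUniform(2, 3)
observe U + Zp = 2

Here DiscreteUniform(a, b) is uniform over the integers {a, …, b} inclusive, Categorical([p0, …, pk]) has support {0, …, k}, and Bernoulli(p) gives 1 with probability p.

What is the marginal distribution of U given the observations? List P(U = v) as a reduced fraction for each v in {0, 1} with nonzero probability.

Enumerate traces; 16 have nonzero weight after conditioning:
  (W=2, Z=1, U=1, X=2, Y=2) weight 1/72
  (W=2, Z=1, U=1, X=2, Y=3) weight 1/72
  (W=2, Z=1, U=1, X=3, Y=2) weight 1/72
  (W=2, Z=1, U=1, X=3, Y=3) weight 1/72
  (W=3, Z=0, U=1, X=2, Y=2) weight 1/48
  (W=3, Z=0, U=1, X=2, Y=3) weight 1/48
  (W=3, Z=0, U=1, X=3, Y=2) weight 1/48
  (W=3, Z=0, U=1, X=3, Y=3) weight 1/48
  (W=3, Z=1, U=0, X=2, Y=2) weight 1/72
  … 7 more
Group by U:
  weight(U=0) = 1/18
  weight(U=1) = 7/36
Total weight = 1/18 + 7/36 = 1/4
P(U=0 | obs) = 1/18 / 1/4 = 2/9
P(U=1 | obs) = 7/36 / 1/4 = 7/9

P(U=0) = 2/9, P(U=1) = 7/9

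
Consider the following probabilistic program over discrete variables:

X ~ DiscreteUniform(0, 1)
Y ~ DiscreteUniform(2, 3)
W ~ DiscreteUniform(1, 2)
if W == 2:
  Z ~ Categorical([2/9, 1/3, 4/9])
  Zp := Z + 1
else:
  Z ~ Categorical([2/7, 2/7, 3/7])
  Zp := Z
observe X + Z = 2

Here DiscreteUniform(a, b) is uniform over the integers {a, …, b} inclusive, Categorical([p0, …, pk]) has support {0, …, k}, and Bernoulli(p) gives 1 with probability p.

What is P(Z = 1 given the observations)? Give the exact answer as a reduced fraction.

Enumerate traces; 8 have nonzero weight after conditioning:
  (X=0, Y=2, W=1, Z=2) weight 3/56
  (X=0, Y=2, W=2, Z=2) weight 1/18
  (X=0, Y=3, W=1, Z=2) weight 3/56
  (X=0, Y=3, W=2, Z=2) weight 1/18
  (X=1, Y=2, W=1, Z=1) weight 1/28
  (X=1, Y=2, W=2, Z=1) weight 1/24
  (X=1, Y=3, W=1, Z=1) weight 1/28
  (X=1, Y=3, W=2, Z=1) weight 1/24
Group by Z:
  weight(Z=1) = 13/84
  weight(Z=2) = 55/252
Total weight = 13/84 + 55/252 = 47/126
P(Z=1 | obs) = 13/84 / 47/126 = 39/94
P(Z=2 | obs) = 55/252 / 47/126 = 55/94

P(Z = 1 | obs) = 39/94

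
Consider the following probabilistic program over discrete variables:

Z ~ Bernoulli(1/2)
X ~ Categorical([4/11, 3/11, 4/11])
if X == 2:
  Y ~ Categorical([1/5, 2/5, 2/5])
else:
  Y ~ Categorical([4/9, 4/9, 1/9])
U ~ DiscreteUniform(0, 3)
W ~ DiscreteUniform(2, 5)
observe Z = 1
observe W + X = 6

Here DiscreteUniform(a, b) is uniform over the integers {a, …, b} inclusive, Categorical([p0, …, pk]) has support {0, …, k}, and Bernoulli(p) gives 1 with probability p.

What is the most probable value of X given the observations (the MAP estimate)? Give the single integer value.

Enumerate traces; 24 have nonzero weight after conditioning:
  (Z=1, X=1, Y=0, U=0, W=5) weight 1/264
  (Z=1, X=1, Y=0, U=1, W=5) weight 1/264
  (Z=1, X=1, Y=0, U=2, W=5) weight 1/264
  (Z=1, X=1, Y=0, U=3, W=5) weight 1/264
  (Z=1, X=1, Y=1, U=0, W=5) weight 1/264
  (Z=1, X=1, Y=1, U=1, W=5) weight 1/264
  (Z=1, X=1, Y=1, U=2, W=5) weight 1/264
  (Z=1, X=1, Y=1, U=3, W=5) weight 1/264
  (Z=1, X=2, Y=0, U=0, W=4) weight 1/440
  … 15 more
Group by X:
  weight(X=1) = 3/88
  weight(X=2) = 1/22
Total weight = 3/88 + 1/22 = 7/88
P(X=1 | obs) = 3/88 / 7/88 = 3/7
P(X=2 | obs) = 1/22 / 7/88 = 4/7
argmax = 2

argmax_v P(X = v | obs) = 2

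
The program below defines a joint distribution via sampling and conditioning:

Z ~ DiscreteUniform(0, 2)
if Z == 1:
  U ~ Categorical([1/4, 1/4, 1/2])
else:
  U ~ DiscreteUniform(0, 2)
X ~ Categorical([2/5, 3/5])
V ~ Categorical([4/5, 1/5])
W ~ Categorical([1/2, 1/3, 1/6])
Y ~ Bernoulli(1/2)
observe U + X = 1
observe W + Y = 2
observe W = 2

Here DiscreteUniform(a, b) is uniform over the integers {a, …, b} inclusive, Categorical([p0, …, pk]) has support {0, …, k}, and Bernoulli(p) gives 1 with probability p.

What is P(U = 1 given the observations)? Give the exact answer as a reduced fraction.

P(U = 1 | obs) = 2/5

Enumerate traces; 12 have nonzero weight after conditioning:
  (Z=0, U=0, X=1, V=0, W=2, Y=0) weight 1/225
  (Z=0, U=0, X=1, V=1, W=2, Y=0) weight 1/900
  (Z=0, U=1, X=0, V=0, W=2, Y=0) weight 2/675
  (Z=0, U=1, X=0, V=1, W=2, Y=0) weight 1/1350
  (Z=1, U=0, X=1, V=0, W=2, Y=0) weight 1/300
  (Z=1, U=0, X=1, V=1, W=2, Y=0) weight 1/1200
  (Z=1, U=1, X=0, V=0, W=2, Y=0) weight 1/450
  (Z=1, U=1, X=0, V=1, W=2, Y=0) weight 1/1800
  … 4 more
Group by U:
  weight(U=0) = 11/720
  weight(U=1) = 11/1080
Total weight = 11/720 + 11/1080 = 11/432
P(U=0 | obs) = 11/720 / 11/432 = 3/5
P(U=1 | obs) = 11/1080 / 11/432 = 2/5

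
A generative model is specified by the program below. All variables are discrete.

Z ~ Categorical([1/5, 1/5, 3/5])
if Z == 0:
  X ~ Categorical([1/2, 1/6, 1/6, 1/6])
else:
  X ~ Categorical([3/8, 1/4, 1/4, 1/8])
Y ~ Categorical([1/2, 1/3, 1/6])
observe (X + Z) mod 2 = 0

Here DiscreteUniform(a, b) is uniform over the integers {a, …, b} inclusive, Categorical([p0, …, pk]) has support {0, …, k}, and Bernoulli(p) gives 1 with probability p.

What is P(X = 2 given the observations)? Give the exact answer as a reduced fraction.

P(X = 2 | obs) = 11/35

Enumerate traces; 18 have nonzero weight after conditioning:
  (Z=0, X=0, Y=0) weight 1/20
  (Z=0, X=0, Y=1) weight 1/30
  (Z=0, X=0, Y=2) weight 1/60
  (Z=0, X=2, Y=0) weight 1/60
  (Z=0, X=2, Y=1) weight 1/90
  (Z=0, X=2, Y=2) weight 1/180
  (Z=1, X=1, Y=0) weight 1/40
  (Z=1, X=1, Y=1) weight 1/60
  (Z=1, X=3, Y=0) weight 1/80
  … 9 more
Group by X:
  weight(X=0) = 13/40
  weight(X=1) = 1/20
  weight(X=2) = 11/60
  weight(X=3) = 1/40
Total weight = 13/40 + 1/20 + 11/60 + 1/40 = 7/12
P(X=0 | obs) = 13/40 / 7/12 = 39/70
P(X=1 | obs) = 1/20 / 7/12 = 3/35
P(X=2 | obs) = 11/60 / 7/12 = 11/35
P(X=3 | obs) = 1/40 / 7/12 = 3/70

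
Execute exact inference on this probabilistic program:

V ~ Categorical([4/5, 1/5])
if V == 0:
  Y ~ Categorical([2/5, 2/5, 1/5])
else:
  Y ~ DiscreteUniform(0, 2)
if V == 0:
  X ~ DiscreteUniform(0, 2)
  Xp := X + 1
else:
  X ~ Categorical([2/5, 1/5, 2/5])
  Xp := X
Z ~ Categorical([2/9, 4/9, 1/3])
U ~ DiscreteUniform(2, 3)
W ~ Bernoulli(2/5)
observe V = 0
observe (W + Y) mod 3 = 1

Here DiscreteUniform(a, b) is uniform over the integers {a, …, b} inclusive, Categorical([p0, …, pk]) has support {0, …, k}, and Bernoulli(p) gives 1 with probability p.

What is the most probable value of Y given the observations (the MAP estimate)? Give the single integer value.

argmax_v P(Y = v | obs) = 1

Enumerate traces; 36 have nonzero weight after conditioning:
  (V=0, Y=0, X=0, Z=0, U=2, W=1) weight 16/3375
  (V=0, Y=0, X=0, Z=0, U=3, W=1) weight 16/3375
  (V=0, Y=0, X=0, Z=1, U=2, W=1) weight 32/3375
  (V=0, Y=0, X=0, Z=1, U=3, W=1) weight 32/3375
  (V=0, Y=0, X=0, Z=2, U=2, W=1) weight 8/1125
  (V=0, Y=0, X=0, Z=2, U=3, W=1) weight 8/1125
  (V=0, Y=0, X=1, Z=0, U=2, W=1) weight 16/3375
  (V=0, Y=0, X=1, Z=0, U=3, W=1) weight 16/3375
  (V=0, Y=1, X=0, Z=0, U=2, W=0) weight 8/1125
  … 27 more
Group by Y:
  weight(Y=0) = 16/125
  weight(Y=1) = 24/125
Total weight = 16/125 + 24/125 = 8/25
P(Y=0 | obs) = 16/125 / 8/25 = 2/5
P(Y=1 | obs) = 24/125 / 8/25 = 3/5
argmax = 1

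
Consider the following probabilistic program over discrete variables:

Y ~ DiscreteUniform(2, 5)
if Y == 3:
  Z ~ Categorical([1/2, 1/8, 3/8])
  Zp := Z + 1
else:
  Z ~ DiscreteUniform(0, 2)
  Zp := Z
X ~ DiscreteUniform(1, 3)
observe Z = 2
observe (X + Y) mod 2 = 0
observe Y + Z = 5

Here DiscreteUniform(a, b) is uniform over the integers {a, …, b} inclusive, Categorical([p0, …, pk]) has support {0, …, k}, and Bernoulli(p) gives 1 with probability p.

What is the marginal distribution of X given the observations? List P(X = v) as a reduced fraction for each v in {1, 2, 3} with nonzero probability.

Enumerate traces; 2 have nonzero weight after conditioning:
  (Y=3, Z=2, X=1) weight 1/32
  (Y=3, Z=2, X=3) weight 1/32
Group by X:
  weight(X=1) = 1/32
  weight(X=3) = 1/32
Total weight = 1/32 + 1/32 = 1/16
P(X=1 | obs) = 1/32 / 1/16 = 1/2
P(X=3 | obs) = 1/32 / 1/16 = 1/2

P(X=1) = 1/2, P(X=3) = 1/2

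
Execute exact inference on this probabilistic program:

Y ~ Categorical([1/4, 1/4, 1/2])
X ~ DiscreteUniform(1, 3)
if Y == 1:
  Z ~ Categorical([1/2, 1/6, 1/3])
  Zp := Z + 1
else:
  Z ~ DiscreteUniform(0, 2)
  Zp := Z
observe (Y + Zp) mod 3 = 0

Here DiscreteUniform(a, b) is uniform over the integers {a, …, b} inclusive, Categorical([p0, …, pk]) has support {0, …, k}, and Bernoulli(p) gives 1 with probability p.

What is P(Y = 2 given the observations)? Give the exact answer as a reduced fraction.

Enumerate traces; 9 have nonzero weight after conditioning:
  (Y=0, X=1, Z=0) weight 1/36
  (Y=0, X=2, Z=0) weight 1/36
  (Y=0, X=3, Z=0) weight 1/36
  (Y=1, X=1, Z=1) weight 1/72
  (Y=1, X=2, Z=1) weight 1/72
  (Y=1, X=3, Z=1) weight 1/72
  (Y=2, X=1, Z=1) weight 1/18
  (Y=2, X=2, Z=1) weight 1/18
  … 1 more
Group by Y:
  weight(Y=0) = 1/12
  weight(Y=1) = 1/24
  weight(Y=2) = 1/6
Total weight = 1/12 + 1/24 + 1/6 = 7/24
P(Y=0 | obs) = 1/12 / 7/24 = 2/7
P(Y=1 | obs) = 1/24 / 7/24 = 1/7
P(Y=2 | obs) = 1/6 / 7/24 = 4/7

P(Y = 2 | obs) = 4/7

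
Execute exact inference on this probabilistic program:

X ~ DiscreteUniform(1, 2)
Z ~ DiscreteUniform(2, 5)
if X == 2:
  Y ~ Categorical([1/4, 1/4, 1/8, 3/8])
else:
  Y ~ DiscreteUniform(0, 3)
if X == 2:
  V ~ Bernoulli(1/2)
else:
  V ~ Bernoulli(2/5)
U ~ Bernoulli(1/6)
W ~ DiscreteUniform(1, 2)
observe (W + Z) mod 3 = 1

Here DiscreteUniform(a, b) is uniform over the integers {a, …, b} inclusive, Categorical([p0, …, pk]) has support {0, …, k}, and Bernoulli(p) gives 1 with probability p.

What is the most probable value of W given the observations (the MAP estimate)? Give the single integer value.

Enumerate traces; 96 have nonzero weight after conditioning:
  (X=1, Z=2, Y=0, V=0, U=0, W=2) weight 1/128
  (X=1, Z=2, Y=0, V=0, U=1, W=2) weight 1/640
  (X=1, Z=2, Y=0, V=1, U=0, W=2) weight 1/192
  (X=1, Z=2, Y=0, V=1, U=1, W=2) weight 1/960
  (X=1, Z=2, Y=1, V=0, U=0, W=2) weight 1/128
  (X=1, Z=2, Y=1, V=0, U=1, W=2) weight 1/640
  (X=1, Z=2, Y=1, V=1, U=0, W=2) weight 1/192
  (X=1, Z=2, Y=1, V=1, U=1, W=2) weight 1/960
  (X=1, Z=3, Y=0, V=0, U=0, W=1) weight 1/128
  … 87 more
Group by W:
  weight(W=1) = 1/8
  weight(W=2) = 1/4
Total weight = 1/8 + 1/4 = 3/8
P(W=1 | obs) = 1/8 / 3/8 = 1/3
P(W=2 | obs) = 1/4 / 3/8 = 2/3
argmax = 2

argmax_v P(W = v | obs) = 2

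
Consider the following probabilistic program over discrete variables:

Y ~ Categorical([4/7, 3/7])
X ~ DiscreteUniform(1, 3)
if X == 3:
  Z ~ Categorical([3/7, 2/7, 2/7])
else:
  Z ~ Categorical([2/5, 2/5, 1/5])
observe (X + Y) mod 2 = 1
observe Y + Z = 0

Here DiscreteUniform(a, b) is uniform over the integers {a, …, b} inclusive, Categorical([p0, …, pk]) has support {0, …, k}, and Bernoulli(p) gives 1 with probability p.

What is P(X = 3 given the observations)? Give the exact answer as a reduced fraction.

P(X = 3 | obs) = 15/29

Enumerate traces; 2 have nonzero weight after conditioning:
  (Y=0, X=1, Z=0) weight 8/105
  (Y=0, X=3, Z=0) weight 4/49
Group by X:
  weight(X=1) = 8/105
  weight(X=3) = 4/49
Total weight = 8/105 + 4/49 = 116/735
P(X=1 | obs) = 8/105 / 116/735 = 14/29
P(X=3 | obs) = 4/49 / 116/735 = 15/29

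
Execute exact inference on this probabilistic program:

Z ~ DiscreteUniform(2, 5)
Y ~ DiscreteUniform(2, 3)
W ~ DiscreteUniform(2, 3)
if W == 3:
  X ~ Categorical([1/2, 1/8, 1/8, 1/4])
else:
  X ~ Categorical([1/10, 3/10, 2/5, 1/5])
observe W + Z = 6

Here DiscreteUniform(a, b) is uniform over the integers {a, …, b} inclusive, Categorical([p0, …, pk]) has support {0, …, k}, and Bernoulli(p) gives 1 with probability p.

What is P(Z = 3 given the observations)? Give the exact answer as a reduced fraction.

Enumerate traces; 16 have nonzero weight after conditioning:
  (Z=3, Y=2, W=3, X=0) weight 1/32
  (Z=3, Y=2, W=3, X=1) weight 1/128
  (Z=3, Y=2, W=3, X=2) weight 1/128
  (Z=3, Y=2, W=3, X=3) weight 1/64
  (Z=3, Y=3, W=3, X=0) weight 1/32
  (Z=3, Y=3, W=3, X=1) weight 1/128
  (Z=3, Y=3, W=3, X=2) weight 1/128
  (Z=3, Y=3, W=3, X=3) weight 1/64
  (Z=4, Y=2, W=2, X=0) weight 1/160
  … 7 more
Group by Z:
  weight(Z=3) = 1/8
  weight(Z=4) = 1/8
Total weight = 1/8 + 1/8 = 1/4
P(Z=3 | obs) = 1/8 / 1/4 = 1/2
P(Z=4 | obs) = 1/8 / 1/4 = 1/2

P(Z = 3 | obs) = 1/2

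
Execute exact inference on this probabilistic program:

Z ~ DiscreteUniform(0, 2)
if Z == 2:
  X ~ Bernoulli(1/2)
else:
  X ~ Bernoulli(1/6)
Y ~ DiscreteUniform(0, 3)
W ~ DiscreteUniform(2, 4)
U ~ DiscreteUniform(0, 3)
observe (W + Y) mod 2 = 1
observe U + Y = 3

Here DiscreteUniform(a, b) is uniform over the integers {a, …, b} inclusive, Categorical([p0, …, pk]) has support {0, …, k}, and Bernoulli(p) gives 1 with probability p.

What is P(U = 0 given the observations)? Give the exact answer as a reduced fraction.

P(U = 0 | obs) = 1/3

Enumerate traces; 36 have nonzero weight after conditioning:
  (Z=0, X=0, Y=0, W=3, U=3) weight 5/864
  (Z=0, X=0, Y=1, W=2, U=2) weight 5/864
  (Z=0, X=0, Y=1, W=4, U=2) weight 5/864
  (Z=0, X=0, Y=2, W=3, U=1) weight 5/864
  (Z=0, X=0, Y=3, W=2, U=0) weight 5/864
  (Z=0, X=0, Y=3, W=4, U=0) weight 5/864
  (Z=0, X=1, Y=0, W=3, U=3) weight 1/864
  (Z=0, X=1, Y=1, W=2, U=2) weight 1/864
  … 28 more
Group by U:
  weight(U=0) = 1/24
  weight(U=1) = 1/48
  weight(U=2) = 1/24
  weight(U=3) = 1/48
Total weight = 1/24 + 1/48 + 1/24 + 1/48 = 1/8
P(U=0 | obs) = 1/24 / 1/8 = 1/3
P(U=1 | obs) = 1/48 / 1/8 = 1/6
P(U=2 | obs) = 1/24 / 1/8 = 1/3
P(U=3 | obs) = 1/48 / 1/8 = 1/6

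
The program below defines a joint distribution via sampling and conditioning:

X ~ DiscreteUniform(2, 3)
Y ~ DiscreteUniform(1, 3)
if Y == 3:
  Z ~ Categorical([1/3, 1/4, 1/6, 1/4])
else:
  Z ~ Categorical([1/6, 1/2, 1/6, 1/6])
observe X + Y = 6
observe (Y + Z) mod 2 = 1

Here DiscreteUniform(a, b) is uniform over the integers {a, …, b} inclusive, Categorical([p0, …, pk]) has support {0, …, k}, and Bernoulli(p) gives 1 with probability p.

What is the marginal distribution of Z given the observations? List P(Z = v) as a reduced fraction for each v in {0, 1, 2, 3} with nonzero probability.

P(Z=0) = 2/3, P(Z=2) = 1/3

Enumerate traces; 2 have nonzero weight after conditioning:
  (X=3, Y=3, Z=0) weight 1/18
  (X=3, Y=3, Z=2) weight 1/36
Group by Z:
  weight(Z=0) = 1/18
  weight(Z=2) = 1/36
Total weight = 1/18 + 1/36 = 1/12
P(Z=0 | obs) = 1/18 / 1/12 = 2/3
P(Z=2 | obs) = 1/36 / 1/12 = 1/3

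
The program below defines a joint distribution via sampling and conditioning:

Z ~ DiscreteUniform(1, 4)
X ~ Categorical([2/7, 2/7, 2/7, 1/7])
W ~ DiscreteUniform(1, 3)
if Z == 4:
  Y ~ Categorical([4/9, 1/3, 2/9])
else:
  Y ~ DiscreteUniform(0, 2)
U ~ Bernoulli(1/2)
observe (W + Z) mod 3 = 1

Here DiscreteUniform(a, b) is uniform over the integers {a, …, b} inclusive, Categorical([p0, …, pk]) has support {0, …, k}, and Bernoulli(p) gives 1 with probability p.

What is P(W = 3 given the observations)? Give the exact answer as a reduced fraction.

P(W = 3 | obs) = 1/2

Enumerate traces; 96 have nonzero weight after conditioning:
  (Z=1, X=0, W=3, Y=0, U=0) weight 1/252
  (Z=1, X=0, W=3, Y=0, U=1) weight 1/252
  (Z=1, X=0, W=3, Y=1, U=0) weight 1/252
  (Z=1, X=0, W=3, Y=1, U=1) weight 1/252
  (Z=1, X=0, W=3, Y=2, U=0) weight 1/252
  (Z=1, X=0, W=3, Y=2, U=1) weight 1/252
  (Z=1, X=1, W=3, Y=0, U=0) weight 1/252
  (Z=1, X=1, W=3, Y=0, U=1) weight 1/252
  (Z=2, X=0, W=2, Y=0, U=0) weight 1/252
  (Z=3, X=0, W=1, Y=0, U=0) weight 1/252
  … 86 more
Group by W:
  weight(W=1) = 1/12
  weight(W=2) = 1/12
  weight(W=3) = 1/6
Total weight = 1/12 + 1/12 + 1/6 = 1/3
P(W=1 | obs) = 1/12 / 1/3 = 1/4
P(W=2 | obs) = 1/12 / 1/3 = 1/4
P(W=3 | obs) = 1/6 / 1/3 = 1/2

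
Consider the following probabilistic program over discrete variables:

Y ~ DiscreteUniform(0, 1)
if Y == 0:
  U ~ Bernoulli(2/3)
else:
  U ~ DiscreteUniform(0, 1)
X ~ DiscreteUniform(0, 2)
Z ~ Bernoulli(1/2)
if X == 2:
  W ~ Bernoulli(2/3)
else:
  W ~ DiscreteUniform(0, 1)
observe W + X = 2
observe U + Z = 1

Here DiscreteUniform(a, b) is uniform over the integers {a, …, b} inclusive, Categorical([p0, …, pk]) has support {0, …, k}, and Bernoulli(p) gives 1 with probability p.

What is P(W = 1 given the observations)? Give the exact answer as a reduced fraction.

Enumerate traces; 8 have nonzero weight after conditioning:
  (Y=0, U=0, X=1, Z=1, W=1) weight 1/72
  (Y=0, U=0, X=2, Z=1, W=0) weight 1/108
  (Y=0, U=1, X=1, Z=0, W=1) weight 1/36
  (Y=0, U=1, X=2, Z=0, W=0) weight 1/54
  (Y=1, U=0, X=1, Z=1, W=1) weight 1/48
  (Y=1, U=0, X=2, Z=1, W=0) weight 1/72
  (Y=1, U=1, X=1, Z=0, W=1) weight 1/48
  (Y=1, U=1, X=2, Z=0, W=0) weight 1/72
Group by W:
  weight(W=0) = 1/18
  weight(W=1) = 1/12
Total weight = 1/18 + 1/12 = 5/36
P(W=0 | obs) = 1/18 / 5/36 = 2/5
P(W=1 | obs) = 1/12 / 5/36 = 3/5

P(W = 1 | obs) = 3/5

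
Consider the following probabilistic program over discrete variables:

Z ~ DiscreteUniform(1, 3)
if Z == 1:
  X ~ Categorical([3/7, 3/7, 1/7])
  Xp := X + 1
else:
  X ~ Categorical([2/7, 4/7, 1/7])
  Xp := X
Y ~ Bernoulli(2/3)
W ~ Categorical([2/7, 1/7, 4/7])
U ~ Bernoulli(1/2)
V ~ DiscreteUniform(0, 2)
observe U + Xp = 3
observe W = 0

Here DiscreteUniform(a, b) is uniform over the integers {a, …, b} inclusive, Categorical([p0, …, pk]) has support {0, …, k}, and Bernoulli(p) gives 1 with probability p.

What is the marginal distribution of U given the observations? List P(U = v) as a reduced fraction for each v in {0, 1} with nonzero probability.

P(U=0) = 1/6, P(U=1) = 5/6

Enumerate traces; 24 have nonzero weight after conditioning:
  (Z=1, X=1, Y=0, W=0, U=1, V=0) weight 1/441
  (Z=1, X=1, Y=0, W=0, U=1, V=1) weight 1/441
  (Z=1, X=1, Y=0, W=0, U=1, V=2) weight 1/441
  (Z=1, X=1, Y=1, W=0, U=1, V=0) weight 2/441
  (Z=1, X=1, Y=1, W=0, U=1, V=1) weight 2/441
  (Z=1, X=1, Y=1, W=0, U=1, V=2) weight 2/441
  (Z=1, X=2, Y=0, W=0, U=0, V=0) weight 1/1323
  (Z=1, X=2, Y=0, W=0, U=0, V=1) weight 1/1323
  … 16 more
Group by U:
  weight(U=0) = 1/147
  weight(U=1) = 5/147
Total weight = 1/147 + 5/147 = 2/49
P(U=0 | obs) = 1/147 / 2/49 = 1/6
P(U=1 | obs) = 5/147 / 2/49 = 5/6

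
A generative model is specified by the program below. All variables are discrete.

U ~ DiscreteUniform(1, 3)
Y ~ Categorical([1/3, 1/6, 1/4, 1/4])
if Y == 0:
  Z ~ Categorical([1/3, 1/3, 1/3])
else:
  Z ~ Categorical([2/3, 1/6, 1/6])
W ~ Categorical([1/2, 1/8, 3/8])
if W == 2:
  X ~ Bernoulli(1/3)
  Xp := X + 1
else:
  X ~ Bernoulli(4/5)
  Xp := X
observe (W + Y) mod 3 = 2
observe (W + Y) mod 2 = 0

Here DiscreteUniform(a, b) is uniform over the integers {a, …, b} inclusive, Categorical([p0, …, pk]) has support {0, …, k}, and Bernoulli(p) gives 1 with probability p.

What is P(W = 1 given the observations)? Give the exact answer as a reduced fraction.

P(W = 1 | obs) = 1/13

Enumerate traces; 54 have nonzero weight after conditioning:
  (U=1, Y=0, Z=0, W=2, X=0) weight 1/108
  (U=1, Y=0, Z=0, W=2, X=1) weight 1/216
  (U=1, Y=0, Z=1, W=2, X=0) weight 1/108
  (U=1, Y=0, Z=1, W=2, X=1) weight 1/216
  (U=1, Y=0, Z=2, W=2, X=0) weight 1/108
  (U=1, Y=0, Z=2, W=2, X=1) weight 1/216
  (U=1, Y=1, Z=0, W=1, X=0) weight 1/1080
  (U=1, Y=1, Z=0, W=1, X=1) weight 1/270
  (U=1, Y=2, Z=0, W=0, X=0) weight 1/180
  … 45 more
Group by W:
  weight(W=0) = 1/8
  weight(W=1) = 1/48
  weight(W=2) = 1/8
Total weight = 1/8 + 1/48 + 1/8 = 13/48
P(W=0 | obs) = 1/8 / 13/48 = 6/13
P(W=1 | obs) = 1/48 / 13/48 = 1/13
P(W=2 | obs) = 1/8 / 13/48 = 6/13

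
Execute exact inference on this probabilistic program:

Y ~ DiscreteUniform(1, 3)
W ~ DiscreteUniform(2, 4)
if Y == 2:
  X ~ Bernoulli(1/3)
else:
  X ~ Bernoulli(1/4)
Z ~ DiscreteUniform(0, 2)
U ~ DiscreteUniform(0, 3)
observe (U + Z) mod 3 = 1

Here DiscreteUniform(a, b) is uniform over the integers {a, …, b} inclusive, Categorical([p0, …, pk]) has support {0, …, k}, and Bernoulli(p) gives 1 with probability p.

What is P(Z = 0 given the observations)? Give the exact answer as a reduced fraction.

Enumerate traces; 72 have nonzero weight after conditioning:
  (Y=1, W=2, X=0, Z=0, U=1) weight 1/144
  (Y=1, W=2, X=0, Z=1, U=0) weight 1/144
  (Y=1, W=2, X=0, Z=1, U=3) weight 1/144
  (Y=1, W=2, X=0, Z=2, U=2) weight 1/144
  (Y=1, W=2, X=1, Z=0, U=1) weight 1/432
  (Y=1, W=2, X=1, Z=1, U=0) weight 1/432
  (Y=1, W=2, X=1, Z=1, U=3) weight 1/432
  (Y=1, W=2, X=1, Z=2, U=2) weight 1/432
  … 64 more
Group by Z:
  weight(Z=0) = 1/12
  weight(Z=1) = 1/6
  weight(Z=2) = 1/12
Total weight = 1/12 + 1/6 + 1/12 = 1/3
P(Z=0 | obs) = 1/12 / 1/3 = 1/4
P(Z=1 | obs) = 1/6 / 1/3 = 1/2
P(Z=2 | obs) = 1/12 / 1/3 = 1/4

P(Z = 0 | obs) = 1/4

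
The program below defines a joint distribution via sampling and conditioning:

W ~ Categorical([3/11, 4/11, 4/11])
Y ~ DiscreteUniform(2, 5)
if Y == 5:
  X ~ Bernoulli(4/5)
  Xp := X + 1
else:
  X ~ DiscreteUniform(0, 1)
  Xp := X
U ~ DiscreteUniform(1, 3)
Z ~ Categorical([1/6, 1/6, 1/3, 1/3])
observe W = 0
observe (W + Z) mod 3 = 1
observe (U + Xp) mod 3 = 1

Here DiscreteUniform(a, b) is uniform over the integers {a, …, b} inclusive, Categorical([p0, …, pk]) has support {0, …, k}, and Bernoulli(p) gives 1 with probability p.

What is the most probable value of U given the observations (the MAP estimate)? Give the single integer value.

argmax_v P(U = v | obs) = 3

Enumerate traces; 8 have nonzero weight after conditioning:
  (W=0, Y=2, X=0, U=1, Z=1) weight 1/528
  (W=0, Y=2, X=1, U=3, Z=1) weight 1/528
  (W=0, Y=3, X=0, U=1, Z=1) weight 1/528
  (W=0, Y=3, X=1, U=3, Z=1) weight 1/528
  (W=0, Y=4, X=0, U=1, Z=1) weight 1/528
  (W=0, Y=4, X=1, U=3, Z=1) weight 1/528
  (W=0, Y=5, X=0, U=3, Z=1) weight 1/1320
  (W=0, Y=5, X=1, U=2, Z=1) weight 1/330
Group by U:
  weight(U=1) = 1/176
  weight(U=2) = 1/330
  weight(U=3) = 17/2640
Total weight = 1/176 + 1/330 + 17/2640 = 1/66
P(U=1 | obs) = 1/176 / 1/66 = 3/8
P(U=2 | obs) = 1/330 / 1/66 = 1/5
P(U=3 | obs) = 17/2640 / 1/66 = 17/40
argmax = 3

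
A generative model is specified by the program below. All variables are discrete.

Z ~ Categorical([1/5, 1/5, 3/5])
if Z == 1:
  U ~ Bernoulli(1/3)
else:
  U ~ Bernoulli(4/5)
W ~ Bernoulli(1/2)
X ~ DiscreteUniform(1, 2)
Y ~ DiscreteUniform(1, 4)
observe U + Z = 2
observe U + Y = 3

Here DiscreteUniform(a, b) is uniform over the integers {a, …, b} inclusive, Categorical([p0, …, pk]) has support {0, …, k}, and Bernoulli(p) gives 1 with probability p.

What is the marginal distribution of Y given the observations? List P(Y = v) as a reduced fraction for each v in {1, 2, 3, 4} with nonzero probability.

Enumerate traces; 8 have nonzero weight after conditioning:
  (Z=1, U=1, W=0, X=1, Y=2) weight 1/240
  (Z=1, U=1, W=0, X=2, Y=2) weight 1/240
  (Z=1, U=1, W=1, X=1, Y=2) weight 1/240
  (Z=1, U=1, W=1, X=2, Y=2) weight 1/240
  (Z=2, U=0, W=0, X=1, Y=3) weight 3/400
  (Z=2, U=0, W=0, X=2, Y=3) weight 3/400
  (Z=2, U=0, W=1, X=1, Y=3) weight 3/400
  (Z=2, U=0, W=1, X=2, Y=3) weight 3/400
Group by Y:
  weight(Y=2) = 1/60
  weight(Y=3) = 3/100
Total weight = 1/60 + 3/100 = 7/150
P(Y=2 | obs) = 1/60 / 7/150 = 5/14
P(Y=3 | obs) = 3/100 / 7/150 = 9/14

P(Y=2) = 5/14, P(Y=3) = 9/14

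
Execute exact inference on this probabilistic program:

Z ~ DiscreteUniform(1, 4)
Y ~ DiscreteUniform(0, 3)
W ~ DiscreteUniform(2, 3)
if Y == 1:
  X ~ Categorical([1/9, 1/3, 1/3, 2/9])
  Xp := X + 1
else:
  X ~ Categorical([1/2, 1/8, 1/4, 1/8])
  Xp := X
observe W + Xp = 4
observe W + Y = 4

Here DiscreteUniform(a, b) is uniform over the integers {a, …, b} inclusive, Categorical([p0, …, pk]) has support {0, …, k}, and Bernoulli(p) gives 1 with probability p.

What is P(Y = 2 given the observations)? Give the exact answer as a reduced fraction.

P(Y = 2 | obs) = 9/13

Enumerate traces; 8 have nonzero weight after conditioning:
  (Z=1, Y=1, W=3, X=0) weight 1/288
  (Z=1, Y=2, W=2, X=2) weight 1/128
  (Z=2, Y=1, W=3, X=0) weight 1/288
  (Z=2, Y=2, W=2, X=2) weight 1/128
  (Z=3, Y=1, W=3, X=0) weight 1/288
  (Z=3, Y=2, W=2, X=2) weight 1/128
  (Z=4, Y=1, W=3, X=0) weight 1/288
  (Z=4, Y=2, W=2, X=2) weight 1/128
Group by Y:
  weight(Y=1) = 1/72
  weight(Y=2) = 1/32
Total weight = 1/72 + 1/32 = 13/288
P(Y=1 | obs) = 1/72 / 13/288 = 4/13
P(Y=2 | obs) = 1/32 / 13/288 = 9/13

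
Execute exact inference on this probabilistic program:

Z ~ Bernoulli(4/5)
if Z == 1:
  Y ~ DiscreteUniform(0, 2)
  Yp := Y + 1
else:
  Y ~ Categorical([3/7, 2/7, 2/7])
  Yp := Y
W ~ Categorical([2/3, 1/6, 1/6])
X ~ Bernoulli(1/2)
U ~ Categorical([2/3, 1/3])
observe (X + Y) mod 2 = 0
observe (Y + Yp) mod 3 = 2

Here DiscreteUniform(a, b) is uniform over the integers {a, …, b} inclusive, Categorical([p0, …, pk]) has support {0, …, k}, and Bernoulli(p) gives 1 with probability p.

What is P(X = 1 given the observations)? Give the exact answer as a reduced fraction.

P(X = 1 | obs) = 3/17

Enumerate traces; 12 have nonzero weight after conditioning:
  (Z=0, Y=1, W=0, X=1, U=0) weight 4/315
  (Z=0, Y=1, W=0, X=1, U=1) weight 2/315
  (Z=0, Y=1, W=1, X=1, U=0) weight 1/315
  (Z=0, Y=1, W=1, X=1, U=1) weight 1/630
  (Z=0, Y=1, W=2, X=1, U=0) weight 1/315
  (Z=0, Y=1, W=2, X=1, U=1) weight 1/630
  (Z=1, Y=2, W=0, X=0, U=0) weight 8/135
  (Z=1, Y=2, W=0, X=0, U=1) weight 4/135
  … 4 more
Group by X:
  weight(X=0) = 2/15
  weight(X=1) = 1/35
Total weight = 2/15 + 1/35 = 17/105
P(X=0 | obs) = 2/15 / 17/105 = 14/17
P(X=1 | obs) = 1/35 / 17/105 = 3/17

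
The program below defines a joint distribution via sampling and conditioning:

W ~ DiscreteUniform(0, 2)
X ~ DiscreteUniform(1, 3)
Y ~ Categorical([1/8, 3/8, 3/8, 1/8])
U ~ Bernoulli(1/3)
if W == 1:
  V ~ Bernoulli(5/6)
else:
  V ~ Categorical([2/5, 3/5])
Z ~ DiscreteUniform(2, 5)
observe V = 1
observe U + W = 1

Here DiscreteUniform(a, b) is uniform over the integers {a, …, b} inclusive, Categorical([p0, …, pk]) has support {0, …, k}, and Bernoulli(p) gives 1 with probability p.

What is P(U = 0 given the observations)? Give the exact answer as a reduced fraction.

Enumerate traces; 96 have nonzero weight after conditioning:
  (W=0, X=1, Y=0, U=1, V=1, Z=2) weight 1/1440
  (W=0, X=1, Y=0, U=1, V=1, Z=3) weight 1/1440
  (W=0, X=1, Y=0, U=1, V=1, Z=4) weight 1/1440
  (W=0, X=1, Y=0, U=1, V=1, Z=5) weight 1/1440
  (W=0, X=1, Y=1, U=1, V=1, Z=2) weight 1/480
  (W=0, X=1, Y=1, U=1, V=1, Z=3) weight 1/480
  (W=0, X=1, Y=1, U=1, V=1, Z=4) weight 1/480
  (W=0, X=1, Y=1, U=1, V=1, Z=5) weight 1/480
  (W=1, X=1, Y=0, U=0, V=1, Z=2) weight 5/2592
  … 87 more
Group by U:
  weight(U=0) = 5/27
  weight(U=1) = 1/15
Total weight = 5/27 + 1/15 = 34/135
P(U=0 | obs) = 5/27 / 34/135 = 25/34
P(U=1 | obs) = 1/15 / 34/135 = 9/34

P(U = 0 | obs) = 25/34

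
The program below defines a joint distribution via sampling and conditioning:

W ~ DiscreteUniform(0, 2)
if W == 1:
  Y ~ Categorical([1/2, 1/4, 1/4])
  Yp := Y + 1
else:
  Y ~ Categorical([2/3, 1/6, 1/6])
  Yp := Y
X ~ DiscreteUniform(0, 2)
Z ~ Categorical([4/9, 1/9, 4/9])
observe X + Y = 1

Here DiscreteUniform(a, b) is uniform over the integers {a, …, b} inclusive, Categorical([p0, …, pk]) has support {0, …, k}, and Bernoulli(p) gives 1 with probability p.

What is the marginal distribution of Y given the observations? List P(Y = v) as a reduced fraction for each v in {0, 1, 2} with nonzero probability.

P(Y=0) = 22/29, P(Y=1) = 7/29

Enumerate traces; 18 have nonzero weight after conditioning:
  (W=0, Y=0, X=1, Z=0) weight 8/243
  (W=0, Y=0, X=1, Z=1) weight 2/243
  (W=0, Y=0, X=1, Z=2) weight 8/243
  (W=0, Y=1, X=0, Z=0) weight 2/243
  (W=0, Y=1, X=0, Z=1) weight 1/486
  (W=0, Y=1, X=0, Z=2) weight 2/243
  (W=1, Y=0, X=1, Z=0) weight 2/81
  (W=1, Y=0, X=1, Z=1) weight 1/162
  … 10 more
Group by Y:
  weight(Y=0) = 11/54
  weight(Y=1) = 7/108
Total weight = 11/54 + 7/108 = 29/108
P(Y=0 | obs) = 11/54 / 29/108 = 22/29
P(Y=1 | obs) = 7/108 / 29/108 = 7/29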